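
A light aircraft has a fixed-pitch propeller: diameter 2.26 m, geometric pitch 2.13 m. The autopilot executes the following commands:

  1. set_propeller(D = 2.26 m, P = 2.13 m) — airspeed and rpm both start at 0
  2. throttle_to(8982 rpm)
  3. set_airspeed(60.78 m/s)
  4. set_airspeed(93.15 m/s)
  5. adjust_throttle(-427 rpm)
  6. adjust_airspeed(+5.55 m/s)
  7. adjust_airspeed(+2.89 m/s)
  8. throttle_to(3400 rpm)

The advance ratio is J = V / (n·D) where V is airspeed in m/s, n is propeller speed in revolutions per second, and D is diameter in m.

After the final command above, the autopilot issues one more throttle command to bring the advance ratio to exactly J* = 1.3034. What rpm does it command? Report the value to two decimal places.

set_propeller: D = 2.26 m, P = 2.13 m (p = P/D = 0.942478); state ← (V=0, rpm=0)
throttle_to(8982): rpm ← 8982
set_airspeed(60.78): V ← 60.78 m/s
set_airspeed(93.15): V ← 93.15 m/s
adjust_throttle(-427): rpm ← 8982 -427 = 8555
adjust_airspeed(+5.55): V ← 93.15 +5.55 = 98.7 m/s
adjust_airspeed(+2.89): V ← 98.7 +2.89 = 101.59 m/s
throttle_to(3400): rpm ← 3400
final state: V = 101.59 m/s, rpm = 3400 → n = rpm/60 = 56.666667 rev/s
target J* = 1.3034; solve J* = V/(n·D) for n: n = V/(J*·D) = 101.59/(1.3034 × 2.26) = 34.487745 rev/s
rpm = 60·n = 2069.264728

rpm = 2069.26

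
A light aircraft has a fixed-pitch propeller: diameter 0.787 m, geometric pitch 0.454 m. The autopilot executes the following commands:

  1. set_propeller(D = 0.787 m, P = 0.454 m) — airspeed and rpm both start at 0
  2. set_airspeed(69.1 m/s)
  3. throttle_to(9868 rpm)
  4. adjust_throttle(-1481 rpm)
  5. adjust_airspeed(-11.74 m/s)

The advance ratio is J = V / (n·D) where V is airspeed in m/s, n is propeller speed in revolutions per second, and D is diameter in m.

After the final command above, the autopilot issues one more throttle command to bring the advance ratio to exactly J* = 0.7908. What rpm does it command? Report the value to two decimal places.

rpm = 5529.92

set_propeller: D = 0.787 m, P = 0.454 m (p = P/D = 0.576874); state ← (V=0, rpm=0)
set_airspeed(69.1): V ← 69.1 m/s
throttle_to(9868): rpm ← 9868
adjust_throttle(-1481): rpm ← 9868 -1481 = 8387
adjust_airspeed(-11.74): V ← 69.1 -11.74 = 57.36 m/s
final state: V = 57.36 m/s, rpm = 8387 → n = rpm/60 = 139.783333 rev/s
target J* = 0.7908; solve J* = V/(n·D) for n: n = V/(J*·D) = 57.36/(0.7908 × 0.787) = 92.165365 rev/s
rpm = 60·n = 5529.921929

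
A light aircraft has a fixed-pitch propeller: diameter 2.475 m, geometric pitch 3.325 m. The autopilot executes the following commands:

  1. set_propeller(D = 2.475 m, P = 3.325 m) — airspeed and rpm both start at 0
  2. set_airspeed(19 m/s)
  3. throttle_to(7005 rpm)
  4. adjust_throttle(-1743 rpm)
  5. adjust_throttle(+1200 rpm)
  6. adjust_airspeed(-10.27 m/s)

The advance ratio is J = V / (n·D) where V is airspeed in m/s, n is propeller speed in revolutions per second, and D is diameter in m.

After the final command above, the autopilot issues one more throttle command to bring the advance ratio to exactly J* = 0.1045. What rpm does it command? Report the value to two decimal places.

rpm = 2025.23

set_propeller: D = 2.475 m, P = 3.325 m (p = P/D = 1.343434); state ← (V=0, rpm=0)
set_airspeed(19): V ← 19 m/s
throttle_to(7005): rpm ← 7005
adjust_throttle(-1743): rpm ← 7005 -1743 = 5262
adjust_throttle(+1200): rpm ← 5262 +1200 = 6462
adjust_airspeed(-10.27): V ← 19 -10.27 = 8.73 m/s
final state: V = 8.73 m/s, rpm = 6462 → n = rpm/60 = 107.700000 rev/s
target J* = 0.1045; solve J* = V/(n·D) for n: n = V/(J*·D) = 8.73/(0.1045 × 2.475) = 33.753806 rev/s
rpm = 60·n = 2025.228360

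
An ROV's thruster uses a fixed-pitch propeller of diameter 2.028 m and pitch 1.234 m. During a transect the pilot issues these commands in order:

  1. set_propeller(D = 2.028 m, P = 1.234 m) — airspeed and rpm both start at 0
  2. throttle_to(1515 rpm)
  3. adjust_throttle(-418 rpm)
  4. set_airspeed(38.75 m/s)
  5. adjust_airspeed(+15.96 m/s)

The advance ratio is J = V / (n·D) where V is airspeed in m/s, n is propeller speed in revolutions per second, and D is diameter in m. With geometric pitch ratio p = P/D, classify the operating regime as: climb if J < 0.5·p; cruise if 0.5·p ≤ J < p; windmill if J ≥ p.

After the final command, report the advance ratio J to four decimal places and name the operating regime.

set_propeller: D = 2.028 m, P = 1.234 m (p = P/D = 0.608481); state ← (V=0, rpm=0)
throttle_to(1515): rpm ← 1515
adjust_throttle(-418): rpm ← 1515 -418 = 1097
set_airspeed(38.75): V ← 38.75 m/s
adjust_airspeed(+15.96): V ← 38.75 +15.96 = 54.71 m/s
final state: V = 54.71 m/s, rpm = 1097 → n = rpm/60 = 18.283333 rev/s
J = V / (n·D) = 54.71 / (18.283333 × 2.028) = 1.475514
regime bands: climb J<0.3042 | cruise [0.3042, 0.6085) | windmill J≥0.6085
J = 1.4755 → windmill

J = 1.4755, regime = windmill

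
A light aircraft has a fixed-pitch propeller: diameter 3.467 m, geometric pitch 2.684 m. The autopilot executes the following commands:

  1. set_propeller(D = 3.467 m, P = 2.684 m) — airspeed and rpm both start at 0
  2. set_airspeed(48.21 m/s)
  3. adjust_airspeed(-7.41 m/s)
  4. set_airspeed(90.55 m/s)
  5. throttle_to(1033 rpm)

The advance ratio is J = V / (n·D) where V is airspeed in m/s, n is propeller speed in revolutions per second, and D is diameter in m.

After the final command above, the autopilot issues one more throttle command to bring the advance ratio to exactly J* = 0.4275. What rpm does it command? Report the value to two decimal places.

rpm = 3665.64

set_propeller: D = 3.467 m, P = 2.684 m (p = P/D = 0.774156); state ← (V=0, rpm=0)
set_airspeed(48.21): V ← 48.21 m/s
adjust_airspeed(-7.41): V ← 48.21 -7.41 = 40.8 m/s
set_airspeed(90.55): V ← 90.55 m/s
throttle_to(1033): rpm ← 1033
final state: V = 90.55 m/s, rpm = 1033 → n = rpm/60 = 17.216667 rev/s
target J* = 0.4275; solve J* = V/(n·D) for n: n = V/(J*·D) = 90.55/(0.4275 × 3.467) = 61.093991 rev/s
rpm = 60·n = 3665.639438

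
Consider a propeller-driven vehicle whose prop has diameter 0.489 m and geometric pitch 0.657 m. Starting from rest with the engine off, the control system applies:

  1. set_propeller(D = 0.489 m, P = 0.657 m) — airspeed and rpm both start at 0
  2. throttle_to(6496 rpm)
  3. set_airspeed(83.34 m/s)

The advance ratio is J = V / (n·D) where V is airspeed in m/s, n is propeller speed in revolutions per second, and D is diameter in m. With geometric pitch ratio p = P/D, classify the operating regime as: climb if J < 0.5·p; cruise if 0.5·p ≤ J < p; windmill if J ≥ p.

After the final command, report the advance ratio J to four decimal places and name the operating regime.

set_propeller: D = 0.489 m, P = 0.657 m (p = P/D = 1.343558); state ← (V=0, rpm=0)
throttle_to(6496): rpm ← 6496
set_airspeed(83.34): V ← 83.34 m/s
final state: V = 83.34 m/s, rpm = 6496 → n = rpm/60 = 108.266667 rev/s
J = V / (n·D) = 83.34 / (108.266667 × 0.489) = 1.574164
regime bands: climb J<0.6718 | cruise [0.6718, 1.3436) | windmill J≥1.3436
J = 1.5742 → windmill

J = 1.5742, regime = windmill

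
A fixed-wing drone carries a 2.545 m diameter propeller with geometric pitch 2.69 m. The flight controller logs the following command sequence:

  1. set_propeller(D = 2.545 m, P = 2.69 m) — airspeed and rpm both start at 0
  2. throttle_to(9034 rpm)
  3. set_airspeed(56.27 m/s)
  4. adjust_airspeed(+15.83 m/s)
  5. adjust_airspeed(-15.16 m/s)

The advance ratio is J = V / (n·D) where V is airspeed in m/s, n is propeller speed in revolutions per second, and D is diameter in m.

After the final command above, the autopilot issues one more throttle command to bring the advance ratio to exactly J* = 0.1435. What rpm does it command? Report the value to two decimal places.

set_propeller: D = 2.545 m, P = 2.69 m (p = P/D = 1.056974); state ← (V=0, rpm=0)
throttle_to(9034): rpm ← 9034
set_airspeed(56.27): V ← 56.27 m/s
adjust_airspeed(+15.83): V ← 56.27 +15.83 = 72.1 m/s
adjust_airspeed(-15.16): V ← 72.1 -15.16 = 56.94 m/s
final state: V = 56.94 m/s, rpm = 9034 → n = rpm/60 = 150.566667 rev/s
target J* = 0.1435; solve J* = V/(n·D) for n: n = V/(J*·D) = 56.94/(0.1435 × 2.545) = 155.911365 rev/s
rpm = 60·n = 9354.681927

rpm = 9354.68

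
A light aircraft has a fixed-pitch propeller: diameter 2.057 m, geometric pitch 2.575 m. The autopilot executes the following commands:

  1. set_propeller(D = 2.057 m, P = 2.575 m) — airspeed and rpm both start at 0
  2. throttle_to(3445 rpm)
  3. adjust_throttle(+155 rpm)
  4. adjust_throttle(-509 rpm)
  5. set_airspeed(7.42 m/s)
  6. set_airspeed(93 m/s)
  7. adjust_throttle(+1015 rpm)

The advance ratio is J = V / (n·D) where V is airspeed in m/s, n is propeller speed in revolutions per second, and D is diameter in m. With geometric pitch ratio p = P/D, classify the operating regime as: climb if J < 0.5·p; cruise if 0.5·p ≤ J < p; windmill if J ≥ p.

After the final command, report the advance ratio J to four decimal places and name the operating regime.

J = 0.6607, regime = cruise

set_propeller: D = 2.057 m, P = 2.575 m (p = P/D = 1.251823); state ← (V=0, rpm=0)
throttle_to(3445): rpm ← 3445
adjust_throttle(+155): rpm ← 3445 +155 = 3600
adjust_throttle(-509): rpm ← 3600 -509 = 3091
set_airspeed(7.42): V ← 7.42 m/s
set_airspeed(93): V ← 93 m/s
adjust_throttle(+1015): rpm ← 3091 +1015 = 4106
final state: V = 93 m/s, rpm = 4106 → n = rpm/60 = 68.433333 rev/s
J = V / (n·D) = 93 / (68.433333 × 2.057) = 0.660664
regime bands: climb J<0.6259 | cruise [0.6259, 1.2518) | windmill J≥1.2518
J = 0.6607 → cruise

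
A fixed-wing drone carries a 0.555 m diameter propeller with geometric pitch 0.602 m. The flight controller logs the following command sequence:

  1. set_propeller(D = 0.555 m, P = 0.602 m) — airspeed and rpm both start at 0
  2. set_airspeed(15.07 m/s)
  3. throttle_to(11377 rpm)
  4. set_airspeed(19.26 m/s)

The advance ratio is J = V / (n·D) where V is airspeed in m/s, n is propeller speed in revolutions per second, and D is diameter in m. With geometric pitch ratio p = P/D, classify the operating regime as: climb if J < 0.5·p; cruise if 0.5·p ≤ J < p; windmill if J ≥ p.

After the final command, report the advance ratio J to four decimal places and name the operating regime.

set_propeller: D = 0.555 m, P = 0.602 m (p = P/D = 1.084685); state ← (V=0, rpm=0)
set_airspeed(15.07): V ← 15.07 m/s
throttle_to(11377): rpm ← 11377
set_airspeed(19.26): V ← 19.26 m/s
final state: V = 19.26 m/s, rpm = 11377 → n = rpm/60 = 189.616667 rev/s
J = V / (n·D) = 19.26 / (189.616667 × 0.555) = 0.183015
regime bands: climb J<0.5423 | cruise [0.5423, 1.0847) | windmill J≥1.0847
J = 0.1830 → climb

J = 0.1830, regime = climb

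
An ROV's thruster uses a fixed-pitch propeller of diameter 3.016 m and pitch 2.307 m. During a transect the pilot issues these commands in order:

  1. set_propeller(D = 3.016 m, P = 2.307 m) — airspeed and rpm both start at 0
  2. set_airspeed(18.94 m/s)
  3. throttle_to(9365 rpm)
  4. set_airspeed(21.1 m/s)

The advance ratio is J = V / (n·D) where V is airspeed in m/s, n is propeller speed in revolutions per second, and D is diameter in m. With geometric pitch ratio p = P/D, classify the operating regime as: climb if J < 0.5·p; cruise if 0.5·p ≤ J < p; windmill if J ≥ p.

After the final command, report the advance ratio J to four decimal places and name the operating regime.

J = 0.0448, regime = climb

set_propeller: D = 3.016 m, P = 2.307 m (p = P/D = 0.764920); state ← (V=0, rpm=0)
set_airspeed(18.94): V ← 18.94 m/s
throttle_to(9365): rpm ← 9365
set_airspeed(21.1): V ← 21.1 m/s
final state: V = 21.1 m/s, rpm = 9365 → n = rpm/60 = 156.083333 rev/s
J = V / (n·D) = 21.1 / (156.083333 × 3.016) = 0.044822
regime bands: climb J<0.3825 | cruise [0.3825, 0.7649) | windmill J≥0.7649
J = 0.0448 → climb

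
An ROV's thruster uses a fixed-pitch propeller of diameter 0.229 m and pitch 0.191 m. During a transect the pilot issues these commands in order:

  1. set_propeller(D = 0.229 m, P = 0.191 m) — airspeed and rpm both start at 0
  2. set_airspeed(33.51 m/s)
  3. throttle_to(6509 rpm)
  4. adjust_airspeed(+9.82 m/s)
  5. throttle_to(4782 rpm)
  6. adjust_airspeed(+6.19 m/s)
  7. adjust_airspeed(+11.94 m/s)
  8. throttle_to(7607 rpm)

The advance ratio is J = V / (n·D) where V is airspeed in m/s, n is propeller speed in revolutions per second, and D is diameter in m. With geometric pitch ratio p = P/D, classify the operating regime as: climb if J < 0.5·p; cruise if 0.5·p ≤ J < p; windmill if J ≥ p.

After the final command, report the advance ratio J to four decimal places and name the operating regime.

J = 2.1169, regime = windmill

set_propeller: D = 0.229 m, P = 0.191 m (p = P/D = 0.834061); state ← (V=0, rpm=0)
set_airspeed(33.51): V ← 33.51 m/s
throttle_to(6509): rpm ← 6509
adjust_airspeed(+9.82): V ← 33.51 +9.82 = 43.33 m/s
throttle_to(4782): rpm ← 4782
adjust_airspeed(+6.19): V ← 43.33 +6.19 = 49.52 m/s
adjust_airspeed(+11.94): V ← 49.52 +11.94 = 61.46 m/s
throttle_to(7607): rpm ← 7607
final state: V = 61.46 m/s, rpm = 7607 → n = rpm/60 = 126.783333 rev/s
J = V / (n·D) = 61.46 / (126.783333 × 0.229) = 2.116874
regime bands: climb J<0.4170 | cruise [0.4170, 0.8341) | windmill J≥0.8341
J = 2.1169 → windmill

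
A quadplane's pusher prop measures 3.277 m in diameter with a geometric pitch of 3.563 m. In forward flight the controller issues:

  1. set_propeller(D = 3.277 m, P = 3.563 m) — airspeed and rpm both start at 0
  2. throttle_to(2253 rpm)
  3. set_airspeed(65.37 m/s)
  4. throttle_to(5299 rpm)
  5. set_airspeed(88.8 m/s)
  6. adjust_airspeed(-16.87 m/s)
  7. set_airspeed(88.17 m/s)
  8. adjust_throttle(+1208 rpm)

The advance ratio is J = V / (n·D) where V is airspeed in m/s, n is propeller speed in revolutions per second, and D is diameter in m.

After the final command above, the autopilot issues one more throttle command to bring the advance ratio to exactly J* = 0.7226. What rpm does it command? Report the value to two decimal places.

rpm = 2234.07

set_propeller: D = 3.277 m, P = 3.563 m (p = P/D = 1.087275); state ← (V=0, rpm=0)
throttle_to(2253): rpm ← 2253
set_airspeed(65.37): V ← 65.37 m/s
throttle_to(5299): rpm ← 5299
set_airspeed(88.8): V ← 88.8 m/s
adjust_airspeed(-16.87): V ← 88.8 -16.87 = 71.93 m/s
set_airspeed(88.17): V ← 88.17 m/s
adjust_throttle(+1208): rpm ← 5299 +1208 = 6507
final state: V = 88.17 m/s, rpm = 6507 → n = rpm/60 = 108.450000 rev/s
target J* = 0.7226; solve J* = V/(n·D) for n: n = V/(J*·D) = 88.17/(0.7226 × 3.277) = 37.234579 rev/s
rpm = 60·n = 2234.074711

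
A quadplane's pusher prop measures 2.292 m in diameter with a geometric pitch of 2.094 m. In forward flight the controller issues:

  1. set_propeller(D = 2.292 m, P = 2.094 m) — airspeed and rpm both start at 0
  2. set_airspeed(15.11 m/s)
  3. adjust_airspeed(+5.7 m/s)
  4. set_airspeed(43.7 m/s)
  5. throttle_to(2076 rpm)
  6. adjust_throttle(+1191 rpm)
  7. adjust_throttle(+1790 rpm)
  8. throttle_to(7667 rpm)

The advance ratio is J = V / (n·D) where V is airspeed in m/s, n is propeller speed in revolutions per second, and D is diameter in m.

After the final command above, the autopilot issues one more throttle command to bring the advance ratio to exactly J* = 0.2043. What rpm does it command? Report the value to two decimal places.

set_propeller: D = 2.292 m, P = 2.094 m (p = P/D = 0.913613); state ← (V=0, rpm=0)
set_airspeed(15.11): V ← 15.11 m/s
adjust_airspeed(+5.7): V ← 15.11 +5.7 = 20.81 m/s
set_airspeed(43.7): V ← 43.7 m/s
throttle_to(2076): rpm ← 2076
adjust_throttle(+1191): rpm ← 2076 +1191 = 3267
adjust_throttle(+1790): rpm ← 3267 +1790 = 5057
throttle_to(7667): rpm ← 7667
final state: V = 43.7 m/s, rpm = 7667 → n = rpm/60 = 127.783333 rev/s
target J* = 0.2043; solve J* = V/(n·D) for n: n = V/(J*·D) = 43.7/(0.2043 × 2.292) = 93.325099 rev/s
rpm = 60·n = 5599.505911

rpm = 5599.51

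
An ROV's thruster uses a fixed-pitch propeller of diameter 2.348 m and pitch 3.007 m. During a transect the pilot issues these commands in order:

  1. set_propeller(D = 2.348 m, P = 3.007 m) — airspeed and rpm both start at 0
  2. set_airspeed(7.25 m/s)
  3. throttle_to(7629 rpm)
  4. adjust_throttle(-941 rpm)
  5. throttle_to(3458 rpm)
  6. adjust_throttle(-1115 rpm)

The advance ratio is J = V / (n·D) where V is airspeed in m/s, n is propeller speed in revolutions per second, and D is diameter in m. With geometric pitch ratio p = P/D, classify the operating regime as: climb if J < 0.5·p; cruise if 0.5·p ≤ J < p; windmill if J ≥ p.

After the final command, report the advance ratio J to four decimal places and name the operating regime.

J = 0.0791, regime = climb

set_propeller: D = 2.348 m, P = 3.007 m (p = P/D = 1.280664); state ← (V=0, rpm=0)
set_airspeed(7.25): V ← 7.25 m/s
throttle_to(7629): rpm ← 7629
adjust_throttle(-941): rpm ← 7629 -941 = 6688
throttle_to(3458): rpm ← 3458
adjust_throttle(-1115): rpm ← 3458 -1115 = 2343
final state: V = 7.25 m/s, rpm = 2343 → n = rpm/60 = 39.050000 rev/s
J = V / (n·D) = 7.25 / (39.050000 × 2.348) = 0.079071
regime bands: climb J<0.6403 | cruise [0.6403, 1.2807) | windmill J≥1.2807
J = 0.0791 → climb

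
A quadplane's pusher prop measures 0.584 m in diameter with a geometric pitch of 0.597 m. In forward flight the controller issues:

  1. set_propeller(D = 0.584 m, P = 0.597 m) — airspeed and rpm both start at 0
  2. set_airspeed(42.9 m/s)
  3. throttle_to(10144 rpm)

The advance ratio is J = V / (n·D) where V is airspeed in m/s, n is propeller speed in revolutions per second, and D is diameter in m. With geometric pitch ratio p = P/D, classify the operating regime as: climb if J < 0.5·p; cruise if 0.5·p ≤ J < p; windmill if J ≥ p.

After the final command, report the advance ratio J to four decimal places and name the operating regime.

set_propeller: D = 0.584 m, P = 0.597 m (p = P/D = 1.022260); state ← (V=0, rpm=0)
set_airspeed(42.9): V ← 42.9 m/s
throttle_to(10144): rpm ← 10144
final state: V = 42.9 m/s, rpm = 10144 → n = rpm/60 = 169.066667 rev/s
J = V / (n·D) = 42.9 / (169.066667 × 0.584) = 0.434497
regime bands: climb J<0.5111 | cruise [0.5111, 1.0223) | windmill J≥1.0223
J = 0.4345 → climb

J = 0.4345, regime = climb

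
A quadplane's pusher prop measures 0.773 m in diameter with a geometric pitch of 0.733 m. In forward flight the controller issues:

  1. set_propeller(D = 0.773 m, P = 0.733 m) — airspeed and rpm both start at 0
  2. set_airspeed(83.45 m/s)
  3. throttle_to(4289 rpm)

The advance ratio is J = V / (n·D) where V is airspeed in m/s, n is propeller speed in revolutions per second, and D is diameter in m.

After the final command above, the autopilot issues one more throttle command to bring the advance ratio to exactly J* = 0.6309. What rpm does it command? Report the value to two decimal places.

rpm = 10266.86

set_propeller: D = 0.773 m, P = 0.733 m (p = P/D = 0.948254); state ← (V=0, rpm=0)
set_airspeed(83.45): V ← 83.45 m/s
throttle_to(4289): rpm ← 4289
final state: V = 83.45 m/s, rpm = 4289 → n = rpm/60 = 71.483333 rev/s
target J* = 0.6309; solve J* = V/(n·D) for n: n = V/(J*·D) = 83.45/(0.6309 × 0.773) = 171.114306 rev/s
rpm = 60·n = 10266.858347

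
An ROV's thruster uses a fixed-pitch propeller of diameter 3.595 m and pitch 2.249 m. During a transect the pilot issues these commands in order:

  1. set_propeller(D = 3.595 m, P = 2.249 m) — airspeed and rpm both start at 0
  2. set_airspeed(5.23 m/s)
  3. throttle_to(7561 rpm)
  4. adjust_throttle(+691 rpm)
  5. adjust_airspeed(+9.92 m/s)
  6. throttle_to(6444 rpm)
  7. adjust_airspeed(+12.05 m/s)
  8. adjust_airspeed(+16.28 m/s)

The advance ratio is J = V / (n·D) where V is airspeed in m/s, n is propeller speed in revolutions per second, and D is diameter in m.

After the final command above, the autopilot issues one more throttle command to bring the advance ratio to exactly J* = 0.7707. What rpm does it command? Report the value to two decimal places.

rpm = 941.58

set_propeller: D = 3.595 m, P = 2.249 m (p = P/D = 0.625591); state ← (V=0, rpm=0)
set_airspeed(5.23): V ← 5.23 m/s
throttle_to(7561): rpm ← 7561
adjust_throttle(+691): rpm ← 7561 +691 = 8252
adjust_airspeed(+9.92): V ← 5.23 +9.92 = 15.15 m/s
throttle_to(6444): rpm ← 6444
adjust_airspeed(+12.05): V ← 15.15 +12.05 = 27.2 m/s
adjust_airspeed(+16.28): V ← 27.2 +16.28 = 43.48 m/s
final state: V = 43.48 m/s, rpm = 6444 → n = rpm/60 = 107.400000 rev/s
target J* = 0.7707; solve J* = V/(n·D) for n: n = V/(J*·D) = 43.48/(0.7707 × 3.595) = 15.692975 rev/s
rpm = 60·n = 941.578497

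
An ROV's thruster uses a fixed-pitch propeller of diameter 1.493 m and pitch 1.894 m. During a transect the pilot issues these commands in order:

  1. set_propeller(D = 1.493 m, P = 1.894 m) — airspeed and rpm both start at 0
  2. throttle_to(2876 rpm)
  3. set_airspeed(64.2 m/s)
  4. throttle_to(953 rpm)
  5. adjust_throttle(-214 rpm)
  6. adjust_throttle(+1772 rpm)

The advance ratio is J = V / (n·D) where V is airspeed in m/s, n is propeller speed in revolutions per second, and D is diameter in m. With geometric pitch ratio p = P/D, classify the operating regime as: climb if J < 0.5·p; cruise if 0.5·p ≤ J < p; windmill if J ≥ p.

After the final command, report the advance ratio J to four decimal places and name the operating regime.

set_propeller: D = 1.493 m, P = 1.894 m (p = P/D = 1.268587); state ← (V=0, rpm=0)
throttle_to(2876): rpm ← 2876
set_airspeed(64.2): V ← 64.2 m/s
throttle_to(953): rpm ← 953
adjust_throttle(-214): rpm ← 953 -214 = 739
adjust_throttle(+1772): rpm ← 739 +1772 = 2511
final state: V = 64.2 m/s, rpm = 2511 → n = rpm/60 = 41.850000 rev/s
J = V / (n·D) = 64.2 / (41.850000 × 1.493) = 1.027495
regime bands: climb J<0.6343 | cruise [0.6343, 1.2686) | windmill J≥1.2686
J = 1.0275 → cruise

J = 1.0275, regime = cruise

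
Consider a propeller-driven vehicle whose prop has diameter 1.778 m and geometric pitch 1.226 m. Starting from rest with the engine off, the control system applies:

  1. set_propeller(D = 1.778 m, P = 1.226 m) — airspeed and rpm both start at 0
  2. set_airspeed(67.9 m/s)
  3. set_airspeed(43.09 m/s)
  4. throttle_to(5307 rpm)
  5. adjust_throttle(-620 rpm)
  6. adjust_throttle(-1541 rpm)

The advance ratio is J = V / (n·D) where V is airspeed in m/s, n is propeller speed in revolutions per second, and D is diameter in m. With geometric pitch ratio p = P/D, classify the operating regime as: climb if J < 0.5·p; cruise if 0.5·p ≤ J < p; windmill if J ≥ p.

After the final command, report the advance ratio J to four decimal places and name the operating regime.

set_propeller: D = 1.778 m, P = 1.226 m (p = P/D = 0.689539); state ← (V=0, rpm=0)
set_airspeed(67.9): V ← 67.9 m/s
set_airspeed(43.09): V ← 43.09 m/s
throttle_to(5307): rpm ← 5307
adjust_throttle(-620): rpm ← 5307 -620 = 4687
adjust_throttle(-1541): rpm ← 4687 -1541 = 3146
final state: V = 43.09 m/s, rpm = 3146 → n = rpm/60 = 52.433333 rev/s
J = V / (n·D) = 43.09 / (52.433333 × 1.778) = 0.462208
regime bands: climb J<0.3448 | cruise [0.3448, 0.6895) | windmill J≥0.6895
J = 0.4622 → cruise

J = 0.4622, regime = cruise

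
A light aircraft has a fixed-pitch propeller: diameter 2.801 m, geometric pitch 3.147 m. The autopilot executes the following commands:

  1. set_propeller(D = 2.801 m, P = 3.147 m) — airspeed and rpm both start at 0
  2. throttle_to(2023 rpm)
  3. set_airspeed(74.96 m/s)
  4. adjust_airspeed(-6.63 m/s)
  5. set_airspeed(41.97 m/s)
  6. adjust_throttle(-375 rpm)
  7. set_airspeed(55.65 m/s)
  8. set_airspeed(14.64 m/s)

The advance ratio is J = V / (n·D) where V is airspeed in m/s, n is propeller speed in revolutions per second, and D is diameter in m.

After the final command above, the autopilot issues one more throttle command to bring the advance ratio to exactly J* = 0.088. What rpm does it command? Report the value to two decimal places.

rpm = 3563.66

set_propeller: D = 2.801 m, P = 3.147 m (p = P/D = 1.123527); state ← (V=0, rpm=0)
throttle_to(2023): rpm ← 2023
set_airspeed(74.96): V ← 74.96 m/s
adjust_airspeed(-6.63): V ← 74.96 -6.63 = 68.33 m/s
set_airspeed(41.97): V ← 41.97 m/s
adjust_throttle(-375): rpm ← 2023 -375 = 1648
set_airspeed(55.65): V ← 55.65 m/s
set_airspeed(14.64): V ← 14.64 m/s
final state: V = 14.64 m/s, rpm = 1648 → n = rpm/60 = 27.466667 rev/s
target J* = 0.088; solve J* = V/(n·D) for n: n = V/(J*·D) = 14.64/(0.088 × 2.801) = 59.394372 rev/s
rpm = 60·n = 3563.662328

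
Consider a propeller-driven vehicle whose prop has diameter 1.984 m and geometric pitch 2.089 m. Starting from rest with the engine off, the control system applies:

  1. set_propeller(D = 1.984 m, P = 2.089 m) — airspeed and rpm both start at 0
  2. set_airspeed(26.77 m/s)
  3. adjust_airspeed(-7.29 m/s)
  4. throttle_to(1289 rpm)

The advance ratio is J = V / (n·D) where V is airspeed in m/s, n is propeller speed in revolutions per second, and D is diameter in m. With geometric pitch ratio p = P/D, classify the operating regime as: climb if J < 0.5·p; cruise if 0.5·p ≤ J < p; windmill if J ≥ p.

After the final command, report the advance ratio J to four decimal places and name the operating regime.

set_propeller: D = 1.984 m, P = 2.089 m (p = P/D = 1.052923); state ← (V=0, rpm=0)
set_airspeed(26.77): V ← 26.77 m/s
adjust_airspeed(-7.29): V ← 26.77 -7.29 = 19.48 m/s
throttle_to(1289): rpm ← 1289
final state: V = 19.48 m/s, rpm = 1289 → n = rpm/60 = 21.483333 rev/s
J = V / (n·D) = 19.48 / (21.483333 × 1.984) = 0.457031
regime bands: climb J<0.5265 | cruise [0.5265, 1.0529) | windmill J≥1.0529
J = 0.4570 → climb

J = 0.4570, regime = climb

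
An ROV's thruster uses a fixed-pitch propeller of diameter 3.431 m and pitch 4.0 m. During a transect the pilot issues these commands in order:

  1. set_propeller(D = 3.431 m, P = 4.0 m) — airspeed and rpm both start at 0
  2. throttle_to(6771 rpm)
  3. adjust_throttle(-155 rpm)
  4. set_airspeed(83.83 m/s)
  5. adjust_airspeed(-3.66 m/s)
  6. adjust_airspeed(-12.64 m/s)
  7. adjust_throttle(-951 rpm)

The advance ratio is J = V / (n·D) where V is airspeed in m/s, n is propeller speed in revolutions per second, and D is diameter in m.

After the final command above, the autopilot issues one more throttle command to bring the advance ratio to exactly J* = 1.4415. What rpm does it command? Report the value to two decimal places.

set_propeller: D = 3.431 m, P = 4.0 m (p = P/D = 1.165841); state ← (V=0, rpm=0)
throttle_to(6771): rpm ← 6771
adjust_throttle(-155): rpm ← 6771 -155 = 6616
set_airspeed(83.83): V ← 83.83 m/s
adjust_airspeed(-3.66): V ← 83.83 -3.66 = 80.17 m/s
adjust_airspeed(-12.64): V ← 80.17 -12.64 = 67.53 m/s
adjust_throttle(-951): rpm ← 6616 -951 = 5665
final state: V = 67.53 m/s, rpm = 5665 → n = rpm/60 = 94.416667 rev/s
target J* = 1.4415; solve J* = V/(n·D) for n: n = V/(J*·D) = 67.53/(1.4415 × 3.431) = 13.654047 rev/s
rpm = 60·n = 819.242804

rpm = 819.24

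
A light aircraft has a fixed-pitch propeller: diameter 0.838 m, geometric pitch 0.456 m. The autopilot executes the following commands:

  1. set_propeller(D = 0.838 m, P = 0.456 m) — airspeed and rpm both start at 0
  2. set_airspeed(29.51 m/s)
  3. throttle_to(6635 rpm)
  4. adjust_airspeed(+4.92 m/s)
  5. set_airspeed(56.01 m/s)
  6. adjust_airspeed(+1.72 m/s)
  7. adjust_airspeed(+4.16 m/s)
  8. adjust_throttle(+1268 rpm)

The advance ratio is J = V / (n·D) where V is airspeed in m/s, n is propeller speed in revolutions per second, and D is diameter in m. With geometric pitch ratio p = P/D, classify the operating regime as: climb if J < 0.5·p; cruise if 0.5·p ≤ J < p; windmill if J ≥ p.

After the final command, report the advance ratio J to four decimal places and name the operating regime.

J = 0.5607, regime = windmill

set_propeller: D = 0.838 m, P = 0.456 m (p = P/D = 0.544153); state ← (V=0, rpm=0)
set_airspeed(29.51): V ← 29.51 m/s
throttle_to(6635): rpm ← 6635
adjust_airspeed(+4.92): V ← 29.51 +4.92 = 34.43 m/s
set_airspeed(56.01): V ← 56.01 m/s
adjust_airspeed(+1.72): V ← 56.01 +1.72 = 57.73 m/s
adjust_airspeed(+4.16): V ← 57.73 +4.16 = 61.89 m/s
adjust_throttle(+1268): rpm ← 6635 +1268 = 7903
final state: V = 61.89 m/s, rpm = 7903 → n = rpm/60 = 131.716667 rev/s
J = V / (n·D) = 61.89 / (131.716667 × 0.838) = 0.560707
regime bands: climb J<0.2721 | cruise [0.2721, 0.5442) | windmill J≥0.5442
J = 0.5607 → windmill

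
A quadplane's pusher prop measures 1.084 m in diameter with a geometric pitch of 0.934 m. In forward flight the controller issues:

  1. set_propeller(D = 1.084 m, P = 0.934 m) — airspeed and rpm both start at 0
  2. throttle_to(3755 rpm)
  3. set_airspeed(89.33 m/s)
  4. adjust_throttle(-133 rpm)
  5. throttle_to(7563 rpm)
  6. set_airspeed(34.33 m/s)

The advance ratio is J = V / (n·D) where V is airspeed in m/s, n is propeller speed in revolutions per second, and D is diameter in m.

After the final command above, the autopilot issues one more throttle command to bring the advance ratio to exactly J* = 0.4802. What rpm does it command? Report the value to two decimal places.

set_propeller: D = 1.084 m, P = 0.934 m (p = P/D = 0.861624); state ← (V=0, rpm=0)
throttle_to(3755): rpm ← 3755
set_airspeed(89.33): V ← 89.33 m/s
adjust_throttle(-133): rpm ← 3755 -133 = 3622
throttle_to(7563): rpm ← 7563
set_airspeed(34.33): V ← 34.33 m/s
final state: V = 34.33 m/s, rpm = 7563 → n = rpm/60 = 126.050000 rev/s
target J* = 0.4802; solve J* = V/(n·D) for n: n = V/(J*·D) = 34.33/(0.4802 × 1.084) = 65.951149 rev/s
rpm = 60·n = 3957.068933

rpm = 3957.07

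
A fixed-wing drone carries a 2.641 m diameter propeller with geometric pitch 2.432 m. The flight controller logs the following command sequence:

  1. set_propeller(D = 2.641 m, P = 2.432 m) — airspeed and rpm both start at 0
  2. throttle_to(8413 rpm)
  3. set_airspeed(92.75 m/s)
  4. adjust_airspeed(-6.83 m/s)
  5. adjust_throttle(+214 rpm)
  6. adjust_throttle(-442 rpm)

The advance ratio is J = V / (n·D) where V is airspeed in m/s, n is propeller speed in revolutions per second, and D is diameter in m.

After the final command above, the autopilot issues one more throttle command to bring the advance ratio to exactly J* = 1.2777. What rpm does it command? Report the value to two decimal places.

rpm = 1527.74

set_propeller: D = 2.641 m, P = 2.432 m (p = P/D = 0.920863); state ← (V=0, rpm=0)
throttle_to(8413): rpm ← 8413
set_airspeed(92.75): V ← 92.75 m/s
adjust_airspeed(-6.83): V ← 92.75 -6.83 = 85.92 m/s
adjust_throttle(+214): rpm ← 8413 +214 = 8627
adjust_throttle(-442): rpm ← 8627 -442 = 8185
final state: V = 85.92 m/s, rpm = 8185 → n = rpm/60 = 136.416667 rev/s
target J* = 1.2777; solve J* = V/(n·D) for n: n = V/(J*·D) = 85.92/(1.2777 × 2.641) = 25.462261 rev/s
rpm = 60·n = 1527.735684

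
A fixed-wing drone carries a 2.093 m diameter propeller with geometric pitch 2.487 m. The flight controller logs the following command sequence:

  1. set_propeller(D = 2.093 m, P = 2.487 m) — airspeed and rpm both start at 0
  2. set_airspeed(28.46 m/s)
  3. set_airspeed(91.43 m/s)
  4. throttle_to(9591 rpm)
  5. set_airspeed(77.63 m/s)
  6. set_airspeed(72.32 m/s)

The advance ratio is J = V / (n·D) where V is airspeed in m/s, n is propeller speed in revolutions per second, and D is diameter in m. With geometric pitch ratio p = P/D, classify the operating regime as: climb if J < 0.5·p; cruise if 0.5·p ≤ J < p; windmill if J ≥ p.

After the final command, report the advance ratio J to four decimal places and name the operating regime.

set_propeller: D = 2.093 m, P = 2.487 m (p = P/D = 1.188247); state ← (V=0, rpm=0)
set_airspeed(28.46): V ← 28.46 m/s
set_airspeed(91.43): V ← 91.43 m/s
throttle_to(9591): rpm ← 9591
set_airspeed(77.63): V ← 77.63 m/s
set_airspeed(72.32): V ← 72.32 m/s
final state: V = 72.32 m/s, rpm = 9591 → n = rpm/60 = 159.850000 rev/s
J = V / (n·D) = 72.32 / (159.850000 × 2.093) = 0.216161
regime bands: climb J<0.5941 | cruise [0.5941, 1.1882) | windmill J≥1.1882
J = 0.2162 → climb

J = 0.2162, regime = climb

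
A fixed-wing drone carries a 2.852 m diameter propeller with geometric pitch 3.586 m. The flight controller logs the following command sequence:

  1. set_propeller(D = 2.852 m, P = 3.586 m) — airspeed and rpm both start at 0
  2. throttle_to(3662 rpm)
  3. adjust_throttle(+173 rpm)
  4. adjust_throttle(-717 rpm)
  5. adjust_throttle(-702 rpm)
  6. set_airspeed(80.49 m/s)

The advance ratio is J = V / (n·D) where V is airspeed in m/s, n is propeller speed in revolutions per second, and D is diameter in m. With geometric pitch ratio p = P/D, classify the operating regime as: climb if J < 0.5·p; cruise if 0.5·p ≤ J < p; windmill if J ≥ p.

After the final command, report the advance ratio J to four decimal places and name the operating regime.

set_propeller: D = 2.852 m, P = 3.586 m (p = P/D = 1.257363); state ← (V=0, rpm=0)
throttle_to(3662): rpm ← 3662
adjust_throttle(+173): rpm ← 3662 +173 = 3835
adjust_throttle(-717): rpm ← 3835 -717 = 3118
adjust_throttle(-702): rpm ← 3118 -702 = 2416
set_airspeed(80.49): V ← 80.49 m/s
final state: V = 80.49 m/s, rpm = 2416 → n = rpm/60 = 40.266667 rev/s
J = V / (n·D) = 80.49 / (40.266667 × 2.852) = 0.700885
regime bands: climb J<0.6287 | cruise [0.6287, 1.2574) | windmill J≥1.2574
J = 0.7009 → cruise

J = 0.7009, regime = cruise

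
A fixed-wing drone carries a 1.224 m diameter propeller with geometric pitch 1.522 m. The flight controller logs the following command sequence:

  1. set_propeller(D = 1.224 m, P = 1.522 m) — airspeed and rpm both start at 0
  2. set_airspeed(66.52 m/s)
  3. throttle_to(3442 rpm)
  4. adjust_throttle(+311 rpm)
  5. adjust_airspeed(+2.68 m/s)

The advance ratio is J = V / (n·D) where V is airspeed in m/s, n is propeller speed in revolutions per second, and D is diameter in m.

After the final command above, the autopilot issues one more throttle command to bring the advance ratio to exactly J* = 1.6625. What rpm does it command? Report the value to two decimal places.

set_propeller: D = 1.224 m, P = 1.522 m (p = P/D = 1.243464); state ← (V=0, rpm=0)
set_airspeed(66.52): V ← 66.52 m/s
throttle_to(3442): rpm ← 3442
adjust_throttle(+311): rpm ← 3442 +311 = 3753
adjust_airspeed(+2.68): V ← 66.52 +2.68 = 69.2 m/s
final state: V = 69.2 m/s, rpm = 3753 → n = rpm/60 = 62.550000 rev/s
target J* = 1.6625; solve J* = V/(n·D) for n: n = V/(J*·D) = 69.2/(1.6625 × 1.224) = 34.006585 rev/s
rpm = 60·n = 2040.395105

rpm = 2040.40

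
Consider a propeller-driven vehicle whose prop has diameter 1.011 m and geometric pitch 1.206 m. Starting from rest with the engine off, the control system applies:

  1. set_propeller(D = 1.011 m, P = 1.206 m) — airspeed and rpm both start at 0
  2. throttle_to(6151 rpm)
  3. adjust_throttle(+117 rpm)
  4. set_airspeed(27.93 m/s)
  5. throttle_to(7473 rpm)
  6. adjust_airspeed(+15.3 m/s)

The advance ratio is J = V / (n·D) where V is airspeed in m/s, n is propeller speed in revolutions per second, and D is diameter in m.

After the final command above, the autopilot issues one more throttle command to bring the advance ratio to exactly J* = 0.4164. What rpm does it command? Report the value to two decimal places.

set_propeller: D = 1.011 m, P = 1.206 m (p = P/D = 1.192878); state ← (V=0, rpm=0)
throttle_to(6151): rpm ← 6151
adjust_throttle(+117): rpm ← 6151 +117 = 6268
set_airspeed(27.93): V ← 27.93 m/s
throttle_to(7473): rpm ← 7473
adjust_airspeed(+15.3): V ← 27.93 +15.3 = 43.23 m/s
final state: V = 43.23 m/s, rpm = 7473 → n = rpm/60 = 124.550000 rev/s
target J* = 0.4164; solve J* = V/(n·D) for n: n = V/(J*·D) = 43.23/(0.4164 × 1.011) = 102.688866 rev/s
rpm = 60·n = 6161.331977

rpm = 6161.33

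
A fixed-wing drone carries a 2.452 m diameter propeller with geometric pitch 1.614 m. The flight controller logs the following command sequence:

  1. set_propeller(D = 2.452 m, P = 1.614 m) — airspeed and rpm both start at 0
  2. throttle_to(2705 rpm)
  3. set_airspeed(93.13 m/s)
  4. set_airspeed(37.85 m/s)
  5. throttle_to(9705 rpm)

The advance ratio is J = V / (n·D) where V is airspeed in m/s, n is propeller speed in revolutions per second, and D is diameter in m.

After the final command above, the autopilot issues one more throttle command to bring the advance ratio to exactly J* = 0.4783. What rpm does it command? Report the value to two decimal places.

set_propeller: D = 2.452 m, P = 1.614 m (p = P/D = 0.658238); state ← (V=0, rpm=0)
throttle_to(2705): rpm ← 2705
set_airspeed(93.13): V ← 93.13 m/s
set_airspeed(37.85): V ← 37.85 m/s
throttle_to(9705): rpm ← 9705
final state: V = 37.85 m/s, rpm = 9705 → n = rpm/60 = 161.750000 rev/s
target J* = 0.4783; solve J* = V/(n·D) for n: n = V/(J*·D) = 37.85/(0.4783 × 2.452) = 32.273424 rev/s
rpm = 60·n = 1936.405411

rpm = 1936.41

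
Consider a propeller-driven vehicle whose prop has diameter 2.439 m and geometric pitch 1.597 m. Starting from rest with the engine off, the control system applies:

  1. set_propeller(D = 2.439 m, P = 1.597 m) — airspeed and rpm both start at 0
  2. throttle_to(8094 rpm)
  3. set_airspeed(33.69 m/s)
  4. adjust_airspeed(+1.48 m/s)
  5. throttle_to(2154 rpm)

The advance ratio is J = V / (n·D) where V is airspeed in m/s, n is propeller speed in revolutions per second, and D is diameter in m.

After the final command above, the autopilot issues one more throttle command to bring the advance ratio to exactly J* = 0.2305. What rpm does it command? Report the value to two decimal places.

set_propeller: D = 2.439 m, P = 1.597 m (p = P/D = 0.654777); state ← (V=0, rpm=0)
throttle_to(8094): rpm ← 8094
set_airspeed(33.69): V ← 33.69 m/s
adjust_airspeed(+1.48): V ← 33.69 +1.48 = 35.17 m/s
throttle_to(2154): rpm ← 2154
final state: V = 35.17 m/s, rpm = 2154 → n = rpm/60 = 35.900000 rev/s
target J* = 0.2305; solve J* = V/(n·D) for n: n = V/(J*·D) = 35.17/(0.2305 × 2.439) = 62.558977 rev/s
rpm = 60·n = 3753.538620

rpm = 3753.54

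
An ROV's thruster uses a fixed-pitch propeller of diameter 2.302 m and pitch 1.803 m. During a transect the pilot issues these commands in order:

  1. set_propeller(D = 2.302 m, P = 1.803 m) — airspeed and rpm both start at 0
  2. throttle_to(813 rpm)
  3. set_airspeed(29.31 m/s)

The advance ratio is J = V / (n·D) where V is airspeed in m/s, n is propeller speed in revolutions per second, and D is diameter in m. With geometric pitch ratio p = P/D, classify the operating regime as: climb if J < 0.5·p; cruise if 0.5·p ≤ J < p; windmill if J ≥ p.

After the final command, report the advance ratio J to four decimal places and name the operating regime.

J = 0.9397, regime = windmill

set_propeller: D = 2.302 m, P = 1.803 m (p = P/D = 0.783232); state ← (V=0, rpm=0)
throttle_to(813): rpm ← 813
set_airspeed(29.31): V ← 29.31 m/s
final state: V = 29.31 m/s, rpm = 813 → n = rpm/60 = 13.550000 rev/s
J = V / (n·D) = 29.31 / (13.550000 × 2.302) = 0.939661
regime bands: climb J<0.3916 | cruise [0.3916, 0.7832) | windmill J≥0.7832
J = 0.9397 → windmill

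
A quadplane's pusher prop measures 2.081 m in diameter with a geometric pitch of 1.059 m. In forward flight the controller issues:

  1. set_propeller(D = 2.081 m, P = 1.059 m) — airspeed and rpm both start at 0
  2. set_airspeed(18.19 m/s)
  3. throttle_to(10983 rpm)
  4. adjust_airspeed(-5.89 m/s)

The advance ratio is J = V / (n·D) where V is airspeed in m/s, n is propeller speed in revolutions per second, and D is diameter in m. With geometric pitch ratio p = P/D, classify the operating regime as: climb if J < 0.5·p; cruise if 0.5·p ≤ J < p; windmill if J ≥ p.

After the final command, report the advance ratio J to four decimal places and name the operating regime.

set_propeller: D = 2.081 m, P = 1.059 m (p = P/D = 0.508890); state ← (V=0, rpm=0)
set_airspeed(18.19): V ← 18.19 m/s
throttle_to(10983): rpm ← 10983
adjust_airspeed(-5.89): V ← 18.19 -5.89 = 12.3 m/s
final state: V = 12.3 m/s, rpm = 10983 → n = rpm/60 = 183.050000 rev/s
J = V / (n·D) = 12.3 / (183.050000 × 2.081) = 0.032290
regime bands: climb J<0.2544 | cruise [0.2544, 0.5089) | windmill J≥0.5089
J = 0.0323 → climb

J = 0.0323, regime = climb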